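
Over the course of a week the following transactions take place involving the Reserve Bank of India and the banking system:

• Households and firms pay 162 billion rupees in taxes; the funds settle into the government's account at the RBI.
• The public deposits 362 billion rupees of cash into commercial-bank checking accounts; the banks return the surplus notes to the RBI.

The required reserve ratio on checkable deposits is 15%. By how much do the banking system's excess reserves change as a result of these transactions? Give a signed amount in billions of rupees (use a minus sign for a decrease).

Government account inflow 162 billion rupees: reserves −162B, deposits −162B.
Currency deposit 362 billion rupees: reserves +362B, deposits +362B.
Totals: Δreserves = +200B, Δdeposits = +200B.
Δrequired reserves = 15% × +200B = +30B.
Δexcess reserves = Δreserves − Δrequired = +200B − (+30B) = +170 billion.

+170 billion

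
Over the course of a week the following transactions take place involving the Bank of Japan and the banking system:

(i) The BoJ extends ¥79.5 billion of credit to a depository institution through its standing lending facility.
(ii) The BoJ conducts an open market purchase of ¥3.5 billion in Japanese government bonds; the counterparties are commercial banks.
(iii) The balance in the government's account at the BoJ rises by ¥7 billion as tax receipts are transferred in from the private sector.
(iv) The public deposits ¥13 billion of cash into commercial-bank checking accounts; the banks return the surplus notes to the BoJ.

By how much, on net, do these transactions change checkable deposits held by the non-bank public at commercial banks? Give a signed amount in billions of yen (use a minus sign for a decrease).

+¥6 billion

BoJ balance sheet:
  Assets:      Securities +¥3.5B, Loans to banks +¥79.5B
  Liabilities: Bank reserves +¥89B, Currency in circulation −¥13B, Government deposits +¥7B
Commercial banking system:
  Assets:      Reserves at CB +¥89B, Securities −¥3.5B
  Liabilities: Checkable deposits +¥6B, Borrowings from CB +¥79.5B
So the change in checkable deposits held by the non-bank public at commercial banks is +¥6 billion.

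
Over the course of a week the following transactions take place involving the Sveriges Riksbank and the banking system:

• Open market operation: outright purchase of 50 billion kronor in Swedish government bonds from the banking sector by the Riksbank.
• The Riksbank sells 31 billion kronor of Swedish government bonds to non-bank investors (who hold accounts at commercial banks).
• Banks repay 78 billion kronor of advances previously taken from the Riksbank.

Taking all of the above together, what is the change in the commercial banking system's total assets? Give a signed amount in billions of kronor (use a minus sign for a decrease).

OMO purchase (from banks) 50 billion kronor: just an asset swap on bank balance sheets → 0.
Asset sale (to non-banks) 31 billion kronor: bank balance sheets shrink → −31B.
Discount-window repayment 78 billion kronor: bank balance sheets shrink → −78B.
Net: 0 − 31 − 78 = -109 billion.

-109 billion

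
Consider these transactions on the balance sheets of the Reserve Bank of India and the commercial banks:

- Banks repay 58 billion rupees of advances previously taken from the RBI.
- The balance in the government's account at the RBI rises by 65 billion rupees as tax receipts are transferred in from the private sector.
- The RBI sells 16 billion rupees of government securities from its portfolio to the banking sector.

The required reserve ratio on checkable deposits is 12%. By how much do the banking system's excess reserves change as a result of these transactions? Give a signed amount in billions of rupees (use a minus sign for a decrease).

Discount-window repayment 58 billion rupees: reserves −58B, deposits 0.
Government account inflow 65 billion rupees: reserves −65B, deposits −65B.
OMO sale (to banks) 16 billion rupees: reserves −16B, deposits 0.
Totals: Δreserves = −139B, Δdeposits = −65B.
Δrequired reserves = 12% × −65B = −7.8B.
Δexcess reserves = Δreserves − Δrequired = −139B − (−7.8B) = -131.2 billion.

-131.2 billion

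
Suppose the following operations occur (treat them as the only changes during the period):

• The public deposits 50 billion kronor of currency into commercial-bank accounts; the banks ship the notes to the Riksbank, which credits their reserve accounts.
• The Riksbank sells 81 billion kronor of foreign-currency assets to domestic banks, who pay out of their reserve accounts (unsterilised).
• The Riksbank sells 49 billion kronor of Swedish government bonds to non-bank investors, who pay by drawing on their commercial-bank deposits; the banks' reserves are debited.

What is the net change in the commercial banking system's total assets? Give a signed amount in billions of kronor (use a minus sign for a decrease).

Currency deposit 50 billion kronor: bank balance sheets expand → +50B.
FX sale 81 billion kronor: just an asset swap on bank balance sheets → 0.
Asset sale (to non-banks) 49 billion kronor: bank balance sheets shrink → −49B.
Net: 50 + 0 − 49 = +1 billion.

+1 billion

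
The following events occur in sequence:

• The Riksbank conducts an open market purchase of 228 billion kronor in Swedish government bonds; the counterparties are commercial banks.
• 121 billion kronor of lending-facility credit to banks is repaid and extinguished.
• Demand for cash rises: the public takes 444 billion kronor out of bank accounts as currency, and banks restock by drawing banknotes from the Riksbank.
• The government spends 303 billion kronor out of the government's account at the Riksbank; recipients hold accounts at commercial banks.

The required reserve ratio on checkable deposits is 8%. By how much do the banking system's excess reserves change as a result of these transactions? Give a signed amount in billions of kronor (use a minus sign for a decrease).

-22.72 billion

OMO purchase (from banks) 228 billion kronor: reserves +228B, deposits 0.
Discount-window repayment 121 billion kronor: reserves −121B, deposits 0.
Currency withdrawal 444 billion kronor: reserves −444B, deposits −444B.
Government spending 303 billion kronor: reserves +303B, deposits +303B.
Totals: Δreserves = −34B, Δdeposits = −141B.
Δrequired reserves = 8% × −141B = −11.28B.
Δexcess reserves = Δreserves − Δrequired = −34B − (−11.28B) = -22.72 billion.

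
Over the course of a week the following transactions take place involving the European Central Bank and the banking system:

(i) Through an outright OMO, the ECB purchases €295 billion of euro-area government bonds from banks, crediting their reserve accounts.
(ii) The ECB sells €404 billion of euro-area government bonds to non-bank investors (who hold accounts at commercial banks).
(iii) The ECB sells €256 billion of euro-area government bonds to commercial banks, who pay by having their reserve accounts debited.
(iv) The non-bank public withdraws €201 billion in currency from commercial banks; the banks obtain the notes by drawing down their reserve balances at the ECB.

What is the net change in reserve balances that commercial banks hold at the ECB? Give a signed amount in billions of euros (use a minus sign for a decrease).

-€566 billion

OMO purchase (from banks) €295 billion: the ECB pays by crediting reserve accounts → +€295B.
Asset sale (to non-banks) €404 billion: the non-bank buyers' banks settle from reserves → −€404B.
OMO sale (to banks) €256 billion: the buying banks pay out of their reserve balances → −€256B.
Currency withdrawal €201 billion: banks swap reserves for currency → −€201B.
Net: 295 − 404 − 256 − 201 = -€566 billion.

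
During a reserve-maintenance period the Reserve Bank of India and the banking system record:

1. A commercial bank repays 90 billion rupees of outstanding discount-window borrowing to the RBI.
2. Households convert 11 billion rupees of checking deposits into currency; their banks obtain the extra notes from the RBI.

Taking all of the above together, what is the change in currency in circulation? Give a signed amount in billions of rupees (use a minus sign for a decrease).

+11 billion

RBI balance sheet:
  Assets:      Loans to banks −90B
  Liabilities: Bank reserves −101B, Currency in circulation +11B
Commercial banking system:
  Assets:      Reserves at CB −101B
  Liabilities: Checkable deposits −11B, Borrowings from CB −90B
So the change in currency in circulation is +11 billion.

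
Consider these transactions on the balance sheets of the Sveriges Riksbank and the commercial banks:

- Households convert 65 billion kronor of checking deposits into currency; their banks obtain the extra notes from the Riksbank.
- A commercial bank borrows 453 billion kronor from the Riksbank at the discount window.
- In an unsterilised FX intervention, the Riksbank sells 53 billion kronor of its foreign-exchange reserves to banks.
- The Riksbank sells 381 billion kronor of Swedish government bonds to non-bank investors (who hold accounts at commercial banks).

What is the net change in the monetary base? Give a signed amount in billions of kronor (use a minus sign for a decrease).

+19 billion

Currency withdrawal 65 billion kronor: just a shift between currency and reserves — both are base money → 0.
Discount-window loan 453 billion kronor: Riksbank balance sheet expands → +453B.
FX sale 53 billion kronor: Riksbank balance sheet contracts → −53B.
Asset sale (to non-banks) 381 billion kronor: Riksbank balance sheet contracts → −381B.
Net: 0 + 453 − 53 − 381 = +19 billion.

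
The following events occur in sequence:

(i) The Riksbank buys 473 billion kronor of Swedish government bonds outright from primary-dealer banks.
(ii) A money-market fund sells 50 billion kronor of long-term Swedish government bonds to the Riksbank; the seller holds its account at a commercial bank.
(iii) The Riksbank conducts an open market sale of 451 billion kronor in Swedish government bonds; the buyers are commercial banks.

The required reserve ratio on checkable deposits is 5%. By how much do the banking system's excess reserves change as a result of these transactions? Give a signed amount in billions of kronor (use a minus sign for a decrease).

OMO purchase (from banks) 473 billion kronor: reserves +473B, deposits 0.
Asset purchase (from non-banks) 50 billion kronor: reserves +50B, deposits +50B.
OMO sale (to banks) 451 billion kronor: reserves −451B, deposits 0.
Totals: Δreserves = +72B, Δdeposits = +50B.
Δrequired reserves = 5% × +50B = +2.5B.
Δexcess reserves = Δreserves − Δrequired = +72B − (+2.5B) = +69.5 billion.

+69.5 billion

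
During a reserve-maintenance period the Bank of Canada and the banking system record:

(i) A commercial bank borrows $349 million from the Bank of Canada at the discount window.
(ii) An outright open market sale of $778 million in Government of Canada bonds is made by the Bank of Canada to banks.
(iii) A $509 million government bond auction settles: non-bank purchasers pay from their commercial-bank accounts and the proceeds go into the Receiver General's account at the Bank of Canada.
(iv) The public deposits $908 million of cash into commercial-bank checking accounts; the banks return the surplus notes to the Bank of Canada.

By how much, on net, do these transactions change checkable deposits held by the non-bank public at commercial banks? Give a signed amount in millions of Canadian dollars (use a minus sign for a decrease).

Bank of Canada balance sheet:
  Assets:      Securities −$778M, Loans to banks +$349M
  Liabilities: Bank reserves −$30M, Currency in circulation −$908M, Government deposits +$509M
Commercial banking system:
  Assets:      Reserves at CB −$30M, Securities +$778M
  Liabilities: Checkable deposits +$399M, Borrowings from CB +$349M
So the change in checkable deposits held by the non-bank public at commercial banks is +$399 million.

+$399 million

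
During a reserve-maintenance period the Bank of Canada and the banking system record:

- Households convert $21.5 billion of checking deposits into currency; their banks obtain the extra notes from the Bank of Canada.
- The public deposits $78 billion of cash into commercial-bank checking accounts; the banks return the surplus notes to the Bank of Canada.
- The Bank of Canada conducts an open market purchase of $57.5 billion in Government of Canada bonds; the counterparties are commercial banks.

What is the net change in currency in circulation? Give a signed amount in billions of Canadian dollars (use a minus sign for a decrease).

Currency withdrawal $21.5 billion: notes leave the central bank → +$21.5B.
Currency deposit $78 billion: notes return to the central bank → −$78B.
OMO purchase (from banks) $57.5 billion: no currency enters or leaves circulation → 0.
Net: 21.5 − 78 + 0 = -$56.5 billion.

-$56.5 billion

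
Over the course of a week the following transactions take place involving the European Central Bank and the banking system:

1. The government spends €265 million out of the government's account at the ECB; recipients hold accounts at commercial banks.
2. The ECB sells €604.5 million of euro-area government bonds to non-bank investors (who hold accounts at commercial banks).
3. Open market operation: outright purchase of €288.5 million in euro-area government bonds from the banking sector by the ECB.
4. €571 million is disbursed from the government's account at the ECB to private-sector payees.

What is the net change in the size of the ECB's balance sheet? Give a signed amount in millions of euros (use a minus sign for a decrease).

-€316 million

ECB balance sheet:
  Assets:      Securities −€316M
  Liabilities: Bank reserves +€520M, Government deposits −€836M
Change in total ECB assets = -€316 million.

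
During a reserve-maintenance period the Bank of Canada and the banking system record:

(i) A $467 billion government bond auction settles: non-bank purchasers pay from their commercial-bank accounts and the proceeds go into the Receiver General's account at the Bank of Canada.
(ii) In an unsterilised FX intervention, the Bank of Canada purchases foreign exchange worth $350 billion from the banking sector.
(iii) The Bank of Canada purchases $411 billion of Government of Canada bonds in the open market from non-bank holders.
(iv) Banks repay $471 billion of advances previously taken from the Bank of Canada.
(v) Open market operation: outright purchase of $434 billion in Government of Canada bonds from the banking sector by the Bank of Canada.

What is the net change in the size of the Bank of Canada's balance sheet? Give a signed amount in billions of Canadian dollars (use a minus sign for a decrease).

Government account inflow $467 billion: only the composition of liabilities changes → 0.
FX purchase $350 billion: a Bank of Canada asset is acquired → +$350B.
Asset purchase (from non-banks) $411 billion: a Bank of Canada asset is acquired → +$411B.
Discount-window repayment $471 billion: a Bank of Canada asset is shed → −$471B.
OMO purchase (from banks) $434 billion: a Bank of Canada asset is acquired → +$434B.
Net: 0 + 350 + 411 − 471 + 434 = +$724 billion.

+$724 billion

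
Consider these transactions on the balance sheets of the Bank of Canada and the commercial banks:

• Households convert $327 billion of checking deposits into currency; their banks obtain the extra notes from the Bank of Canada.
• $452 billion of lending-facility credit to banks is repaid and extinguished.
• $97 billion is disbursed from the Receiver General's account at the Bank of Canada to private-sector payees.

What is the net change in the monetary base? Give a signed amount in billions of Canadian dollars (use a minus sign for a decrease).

-$355 billion

Currency withdrawal $327 billion: just a shift between currency and reserves — both are base money → 0.
Discount-window repayment $452 billion: Bank of Canada balance sheet contracts → −$452B.
Government spending $97 billion: a non-base liability converts back to reserves → +$97B.
Net: 0 − 452 + 97 = -$355 billion.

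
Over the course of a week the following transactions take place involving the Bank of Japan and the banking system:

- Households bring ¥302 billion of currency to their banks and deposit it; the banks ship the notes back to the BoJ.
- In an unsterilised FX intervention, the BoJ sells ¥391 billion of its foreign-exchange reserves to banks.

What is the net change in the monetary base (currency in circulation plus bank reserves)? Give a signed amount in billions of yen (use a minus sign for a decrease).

-¥391 billion

Currency deposit ¥302 billion: just a shift between currency and reserves — both are base money → 0.
FX sale ¥391 billion: BoJ balance sheet contracts → −¥391B.
Net: 0 − 391 = -¥391 billion.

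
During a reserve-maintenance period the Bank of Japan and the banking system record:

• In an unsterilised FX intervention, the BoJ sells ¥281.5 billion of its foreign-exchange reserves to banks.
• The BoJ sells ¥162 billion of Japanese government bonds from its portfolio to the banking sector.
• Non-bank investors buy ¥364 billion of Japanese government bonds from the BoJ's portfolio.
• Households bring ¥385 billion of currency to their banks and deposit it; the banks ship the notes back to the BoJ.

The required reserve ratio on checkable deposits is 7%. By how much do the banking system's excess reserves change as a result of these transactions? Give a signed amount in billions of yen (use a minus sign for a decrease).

FX sale ¥281.5 billion: reserves −¥281.5B, deposits 0.
OMO sale (to banks) ¥162 billion: reserves −¥162B, deposits 0.
Asset sale (to non-banks) ¥364 billion: reserves −¥364B, deposits −¥364B.
Currency deposit ¥385 billion: reserves +¥385B, deposits +¥385B.
Totals: Δreserves = −¥422.5B, Δdeposits = +¥21B.
Δrequired reserves = 7% × +¥21B = +¥1.47B.
Δexcess reserves = Δreserves − Δrequired = −¥422.5B − (+¥1.47B) = -¥423.97 billion.

-¥423.97 billion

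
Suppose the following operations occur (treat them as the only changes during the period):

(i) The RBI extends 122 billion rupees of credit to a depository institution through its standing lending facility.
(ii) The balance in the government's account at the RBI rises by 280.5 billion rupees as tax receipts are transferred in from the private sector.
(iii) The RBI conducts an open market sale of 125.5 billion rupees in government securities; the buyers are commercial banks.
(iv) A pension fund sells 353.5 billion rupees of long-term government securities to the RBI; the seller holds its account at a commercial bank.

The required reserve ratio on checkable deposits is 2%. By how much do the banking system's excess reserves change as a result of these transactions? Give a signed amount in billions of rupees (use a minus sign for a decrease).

Discount-window loan 122 billion rupees: reserves +122B, deposits 0.
Government account inflow 280.5 billion rupees: reserves −280.5B, deposits −280.5B.
OMO sale (to banks) 125.5 billion rupees: reserves −125.5B, deposits 0.
Asset purchase (from non-banks) 353.5 billion rupees: reserves +353.5B, deposits +353.5B.
Totals: Δreserves = +69.5B, Δdeposits = +73B.
Δrequired reserves = 2% × +73B = +1.46B.
Δexcess reserves = Δreserves − Δrequired = +69.5B − (+1.46B) = +68.04 billion.

+68.04 billion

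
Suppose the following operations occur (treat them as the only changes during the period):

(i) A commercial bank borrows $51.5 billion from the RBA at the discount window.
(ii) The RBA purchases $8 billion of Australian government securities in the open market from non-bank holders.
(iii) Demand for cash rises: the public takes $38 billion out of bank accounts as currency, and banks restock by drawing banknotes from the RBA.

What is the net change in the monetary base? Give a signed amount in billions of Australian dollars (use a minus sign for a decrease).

+$59.5 billion

RBA balance sheet:
  Assets:      Securities +$8B, Loans to banks +$51.5B
  Liabilities: Bank reserves +$21.5B, Currency in circulation +$38B
Monetary base = currency + reserves: +$38B + (+$21.5B) = +$59.5 billion.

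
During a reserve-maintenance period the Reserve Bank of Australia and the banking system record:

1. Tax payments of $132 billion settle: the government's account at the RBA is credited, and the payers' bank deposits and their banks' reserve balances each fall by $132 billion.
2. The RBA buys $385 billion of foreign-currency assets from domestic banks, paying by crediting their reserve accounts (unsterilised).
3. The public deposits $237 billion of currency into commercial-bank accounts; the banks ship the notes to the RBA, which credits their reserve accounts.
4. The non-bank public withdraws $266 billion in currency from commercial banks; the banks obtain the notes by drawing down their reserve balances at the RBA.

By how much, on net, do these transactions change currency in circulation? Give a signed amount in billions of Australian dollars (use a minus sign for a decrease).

+$29 billion

RBA balance sheet:
  Assets:      Foreign assets +$385B
  Liabilities: Bank reserves +$224B, Currency in circulation +$29B, Government deposits +$132B
Commercial banking system:
  Assets:      Reserves at CB +$224B, Foreign assets −$385B
  Liabilities: Checkable deposits −$161B
So the change in currency in circulation is +$29 billion.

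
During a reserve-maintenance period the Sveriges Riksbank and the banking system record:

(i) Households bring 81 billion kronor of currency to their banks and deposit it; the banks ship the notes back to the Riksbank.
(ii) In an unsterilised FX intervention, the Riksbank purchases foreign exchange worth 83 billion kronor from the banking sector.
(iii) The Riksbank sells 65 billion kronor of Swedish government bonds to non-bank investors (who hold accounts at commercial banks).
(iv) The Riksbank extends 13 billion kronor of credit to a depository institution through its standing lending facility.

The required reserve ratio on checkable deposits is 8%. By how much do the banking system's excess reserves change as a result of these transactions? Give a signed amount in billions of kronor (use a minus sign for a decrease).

+110.72 billion

Currency deposit 81 billion kronor: reserves +81B, deposits +81B.
FX purchase 83 billion kronor: reserves +83B, deposits 0.
Asset sale (to non-banks) 65 billion kronor: reserves −65B, deposits −65B.
Discount-window loan 13 billion kronor: reserves +13B, deposits 0.
Totals: Δreserves = +112B, Δdeposits = +16B.
Δrequired reserves = 8% × +16B = +1.28B.
Δexcess reserves = Δreserves − Δrequired = +112B − (+1.28B) = +110.72 billion.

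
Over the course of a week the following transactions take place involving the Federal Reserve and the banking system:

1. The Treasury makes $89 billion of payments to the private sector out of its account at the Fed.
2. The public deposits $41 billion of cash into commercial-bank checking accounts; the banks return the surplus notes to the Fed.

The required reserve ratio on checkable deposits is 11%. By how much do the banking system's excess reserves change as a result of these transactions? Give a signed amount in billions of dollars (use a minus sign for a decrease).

Government spending $89 billion: reserves +$89B, deposits +$89B.
Currency deposit $41 billion: reserves +$41B, deposits +$41B.
Totals: Δreserves = +$130B, Δdeposits = +$130B.
Δrequired reserves = 11% × +$130B = +$14.3B.
Δexcess reserves = Δreserves − Δrequired = +$130B − (+$14.3B) = +$115.7 billion.

+$115.7 billion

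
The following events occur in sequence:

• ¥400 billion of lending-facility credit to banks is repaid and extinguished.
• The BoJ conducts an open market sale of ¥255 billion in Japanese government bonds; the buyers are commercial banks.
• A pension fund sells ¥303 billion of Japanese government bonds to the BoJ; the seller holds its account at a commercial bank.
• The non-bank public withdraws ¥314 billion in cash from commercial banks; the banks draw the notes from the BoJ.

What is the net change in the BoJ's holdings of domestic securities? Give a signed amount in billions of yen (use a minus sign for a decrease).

BoJ balance sheet:
  Assets:      Securities +¥48B, Loans to banks −¥400B
  Liabilities: Bank reserves −¥666B, Currency in circulation +¥314B
So the change in the BoJ's holdings of domestic securities is +¥48 billion.

+¥48 billion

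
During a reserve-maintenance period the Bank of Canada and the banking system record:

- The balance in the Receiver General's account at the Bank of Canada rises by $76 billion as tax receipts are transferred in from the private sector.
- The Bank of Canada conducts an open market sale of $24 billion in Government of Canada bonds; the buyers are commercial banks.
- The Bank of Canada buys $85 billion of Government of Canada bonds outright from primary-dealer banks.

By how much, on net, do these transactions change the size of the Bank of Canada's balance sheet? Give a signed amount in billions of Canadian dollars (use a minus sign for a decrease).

Bank of Canada balance sheet:
  Assets:      Securities +$61B
  Liabilities: Bank reserves −$15B, Government deposits +$76B
Commercial banking system:
  Assets:      Reserves at CB −$15B, Securities −$61B
  Liabilities: Checkable deposits −$76B
Change in total Bank of Canada assets = +$61 billion.

+$61 billion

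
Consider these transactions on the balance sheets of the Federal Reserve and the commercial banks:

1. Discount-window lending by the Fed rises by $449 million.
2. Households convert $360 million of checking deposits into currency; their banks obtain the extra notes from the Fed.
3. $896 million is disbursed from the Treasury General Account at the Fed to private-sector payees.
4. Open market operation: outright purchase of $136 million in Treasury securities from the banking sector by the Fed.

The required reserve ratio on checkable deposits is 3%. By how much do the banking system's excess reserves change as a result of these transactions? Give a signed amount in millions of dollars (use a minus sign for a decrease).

Discount-window loan $449 million: reserves +$449M, deposits 0.
Currency withdrawal $360 million: reserves −$360M, deposits −$360M.
Government spending $896 million: reserves +$896M, deposits +$896M.
OMO purchase (from banks) $136 million: reserves +$136M, deposits 0.
Totals: Δreserves = +$1121M, Δdeposits = +$536M.
Δrequired reserves = 3% × +$536M = +$16.08M.
Δexcess reserves = Δreserves − Δrequired = +$1121M − (+$16.08M) = +$1104.92 million.

+$1104.92 million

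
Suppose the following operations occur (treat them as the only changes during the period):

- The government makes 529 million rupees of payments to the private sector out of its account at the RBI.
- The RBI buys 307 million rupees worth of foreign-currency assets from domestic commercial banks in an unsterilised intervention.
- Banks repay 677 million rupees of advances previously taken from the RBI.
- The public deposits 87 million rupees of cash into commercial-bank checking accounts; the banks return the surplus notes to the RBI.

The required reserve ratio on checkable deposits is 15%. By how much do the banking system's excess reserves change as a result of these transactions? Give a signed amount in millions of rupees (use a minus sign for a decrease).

Government spending 529 million rupees: reserves +529M, deposits +529M.
FX purchase 307 million rupees: reserves +307M, deposits 0.
Discount-window repayment 677 million rupees: reserves −677M, deposits 0.
Currency deposit 87 million rupees: reserves +87M, deposits +87M.
Totals: Δreserves = +246M, Δdeposits = +616M.
Δrequired reserves = 15% × +616M = +92.4M.
Δexcess reserves = Δreserves − Δrequired = +246M − (+92.4M) = +153.6 million.

+153.6 million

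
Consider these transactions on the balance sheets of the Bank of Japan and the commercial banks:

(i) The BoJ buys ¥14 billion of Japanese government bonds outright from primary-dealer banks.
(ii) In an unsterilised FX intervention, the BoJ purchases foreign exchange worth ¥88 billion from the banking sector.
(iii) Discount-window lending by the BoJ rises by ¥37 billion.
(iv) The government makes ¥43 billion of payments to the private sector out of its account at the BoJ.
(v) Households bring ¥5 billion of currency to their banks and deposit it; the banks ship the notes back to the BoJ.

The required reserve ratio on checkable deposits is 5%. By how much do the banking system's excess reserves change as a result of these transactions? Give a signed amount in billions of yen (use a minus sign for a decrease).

+¥184.6 billion

OMO purchase (from banks) ¥14 billion: reserves +¥14B, deposits 0.
FX purchase ¥88 billion: reserves +¥88B, deposits 0.
Discount-window loan ¥37 billion: reserves +¥37B, deposits 0.
Government spending ¥43 billion: reserves +¥43B, deposits +¥43B.
Currency deposit ¥5 billion: reserves +¥5B, deposits +¥5B.
Totals: Δreserves = +¥187B, Δdeposits = +¥48B.
Δrequired reserves = 5% × +¥48B = +¥2.4B.
Δexcess reserves = Δreserves − Δrequired = +¥187B − (+¥2.4B) = +¥184.6 billion.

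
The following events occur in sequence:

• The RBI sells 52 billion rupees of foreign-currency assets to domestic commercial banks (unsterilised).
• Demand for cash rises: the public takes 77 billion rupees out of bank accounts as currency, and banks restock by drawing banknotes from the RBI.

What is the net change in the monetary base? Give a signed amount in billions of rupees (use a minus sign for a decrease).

-52 billion

FX sale 52 billion rupees: RBI balance sheet contracts → −52B.
Currency withdrawal 77 billion rupees: just a shift between currency and reserves — both are base money → 0.
Net: −52 + 0 = -52 billion.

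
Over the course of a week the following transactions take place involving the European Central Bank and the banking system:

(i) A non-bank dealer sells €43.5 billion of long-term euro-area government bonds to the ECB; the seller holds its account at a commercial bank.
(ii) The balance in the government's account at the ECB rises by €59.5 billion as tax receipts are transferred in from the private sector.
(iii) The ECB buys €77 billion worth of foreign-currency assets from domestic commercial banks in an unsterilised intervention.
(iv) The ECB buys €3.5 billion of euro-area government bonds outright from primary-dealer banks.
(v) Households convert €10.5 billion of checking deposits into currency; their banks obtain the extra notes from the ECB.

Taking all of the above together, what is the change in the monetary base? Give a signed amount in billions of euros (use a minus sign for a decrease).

+€64.5 billion

ECB balance sheet:
  Assets:      Securities +€47B, Foreign assets +€77B
  Liabilities: Bank reserves +€54B, Currency in circulation +€10.5B, Government deposits +€59.5B
Commercial banking system:
  Assets:      Reserves at CB +€54B, Securities −€3.5B, Foreign assets −€77B
  Liabilities: Checkable deposits −€26.5B
Monetary base = currency + reserves: +€10.5B + (+€54B) = +€64.5 billion.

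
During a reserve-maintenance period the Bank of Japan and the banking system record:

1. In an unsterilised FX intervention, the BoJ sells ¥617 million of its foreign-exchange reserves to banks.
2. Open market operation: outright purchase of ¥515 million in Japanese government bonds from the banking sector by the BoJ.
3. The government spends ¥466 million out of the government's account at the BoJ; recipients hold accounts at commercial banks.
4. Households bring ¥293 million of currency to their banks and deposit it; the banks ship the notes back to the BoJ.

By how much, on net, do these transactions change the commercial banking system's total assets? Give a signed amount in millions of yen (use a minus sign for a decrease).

BoJ balance sheet:
  Assets:      Securities +¥515M, Foreign assets −¥617M
  Liabilities: Bank reserves +¥657M, Currency in circulation −¥293M, Government deposits −¥466M
Commercial banking system:
  Assets:      Reserves at CB +¥657M, Securities −¥515M, Foreign assets +¥617M
  Liabilities: Checkable deposits +¥759M
Change in total bank assets = +¥759 million.

+¥759 million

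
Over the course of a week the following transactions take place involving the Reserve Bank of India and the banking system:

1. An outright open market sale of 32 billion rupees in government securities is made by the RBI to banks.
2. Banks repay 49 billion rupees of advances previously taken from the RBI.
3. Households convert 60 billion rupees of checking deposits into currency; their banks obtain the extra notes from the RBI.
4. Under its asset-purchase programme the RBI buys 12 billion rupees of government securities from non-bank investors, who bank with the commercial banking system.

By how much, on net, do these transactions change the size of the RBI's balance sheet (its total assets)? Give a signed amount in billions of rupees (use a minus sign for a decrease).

RBI balance sheet:
  Assets:      Securities −20B, Loans to banks −49B
  Liabilities: Bank reserves −129B, Currency in circulation +60B
Change in total RBI assets = -69 billion.

-69 billion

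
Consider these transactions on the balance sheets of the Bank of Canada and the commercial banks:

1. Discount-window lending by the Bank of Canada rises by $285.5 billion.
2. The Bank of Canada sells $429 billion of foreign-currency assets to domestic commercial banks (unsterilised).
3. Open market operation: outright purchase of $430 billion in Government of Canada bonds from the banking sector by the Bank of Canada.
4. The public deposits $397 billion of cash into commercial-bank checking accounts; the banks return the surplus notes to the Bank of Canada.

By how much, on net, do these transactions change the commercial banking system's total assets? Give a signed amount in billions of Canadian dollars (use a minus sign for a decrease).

+$682.5 billion

Discount-window loan $285.5 billion: bank balance sheets expand → +$285.5B.
FX sale $429 billion: just an asset swap on bank balance sheets → 0.
OMO purchase (from banks) $430 billion: just an asset swap on bank balance sheets → 0.
Currency deposit $397 billion: bank balance sheets expand → +$397B.
Net: 285.5 + 0 + 0 + 397 = +$682.5 billion.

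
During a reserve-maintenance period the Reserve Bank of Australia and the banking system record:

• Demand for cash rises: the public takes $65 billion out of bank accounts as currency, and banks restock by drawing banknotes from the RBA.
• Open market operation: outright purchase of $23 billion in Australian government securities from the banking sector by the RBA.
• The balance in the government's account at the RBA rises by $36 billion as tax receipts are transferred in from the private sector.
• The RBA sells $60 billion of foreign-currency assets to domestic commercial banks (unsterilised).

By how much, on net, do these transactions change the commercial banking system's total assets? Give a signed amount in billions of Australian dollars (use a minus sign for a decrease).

-$101 billion

RBA balance sheet:
  Assets:      Securities +$23B, Foreign assets −$60B
  Liabilities: Bank reserves −$138B, Currency in circulation +$65B, Government deposits +$36B
Commercial banking system:
  Assets:      Reserves at CB −$138B, Securities −$23B, Foreign assets +$60B
  Liabilities: Checkable deposits −$101B
Change in total bank assets = -$101 billion.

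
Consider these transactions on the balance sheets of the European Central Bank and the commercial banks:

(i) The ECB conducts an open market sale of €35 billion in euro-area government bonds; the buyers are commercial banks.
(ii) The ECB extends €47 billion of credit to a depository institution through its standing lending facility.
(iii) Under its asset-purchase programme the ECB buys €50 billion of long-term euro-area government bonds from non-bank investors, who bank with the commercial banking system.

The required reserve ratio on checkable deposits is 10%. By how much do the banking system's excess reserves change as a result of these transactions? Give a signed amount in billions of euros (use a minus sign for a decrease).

OMO sale (to banks) €35 billion: reserves −€35B, deposits 0.
Discount-window loan €47 billion: reserves +€47B, deposits 0.
Asset purchase (from non-banks) €50 billion: reserves +€50B, deposits +€50B.
Totals: Δreserves = +€62B, Δdeposits = +€50B.
Δrequired reserves = 10% × +€50B = +€5B.
Δexcess reserves = Δreserves − Δrequired = +€62B − (+€5B) = +€57 billion.

+€57 billion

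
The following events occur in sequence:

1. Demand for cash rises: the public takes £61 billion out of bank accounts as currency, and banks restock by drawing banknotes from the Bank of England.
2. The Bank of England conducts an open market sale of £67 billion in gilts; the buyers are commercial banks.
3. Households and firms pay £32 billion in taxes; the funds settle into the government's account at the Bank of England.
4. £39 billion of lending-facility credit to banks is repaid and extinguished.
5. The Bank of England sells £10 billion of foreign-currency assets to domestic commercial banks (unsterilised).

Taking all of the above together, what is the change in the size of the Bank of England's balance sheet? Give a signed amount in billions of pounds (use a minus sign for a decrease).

-£116 billion

Currency withdrawal £61 billion: only the composition of liabilities changes → 0.
OMO sale (to banks) £67 billion: a Bank of England asset is shed → −£67B.
Government account inflow £32 billion: only the composition of liabilities changes → 0.
Discount-window repayment £39 billion: a Bank of England asset is shed → −£39B.
FX sale £10 billion: a Bank of England asset is shed → −£10B.
Net: 0 − 67 + 0 − 39 − 10 = -£116 billion.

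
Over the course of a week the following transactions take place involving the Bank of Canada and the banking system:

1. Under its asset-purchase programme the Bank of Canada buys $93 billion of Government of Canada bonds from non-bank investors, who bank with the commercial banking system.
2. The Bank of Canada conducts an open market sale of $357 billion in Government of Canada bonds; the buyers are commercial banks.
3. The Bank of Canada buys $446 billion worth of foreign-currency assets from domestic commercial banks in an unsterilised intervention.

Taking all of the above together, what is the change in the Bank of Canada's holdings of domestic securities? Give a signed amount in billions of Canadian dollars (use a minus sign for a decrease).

-$264 billion

Asset purchase (from non-banks) $93 billion: securities added to the Bank of Canada's portfolio → +$93B.
OMO sale (to banks) $357 billion: securities removed from the Bank of Canada's portfolio → −$357B.
FX purchase $446 billion: the Bank of Canada's securities portfolio is untouched → 0.
Net: 93 − 357 + 0 = -$264 billion.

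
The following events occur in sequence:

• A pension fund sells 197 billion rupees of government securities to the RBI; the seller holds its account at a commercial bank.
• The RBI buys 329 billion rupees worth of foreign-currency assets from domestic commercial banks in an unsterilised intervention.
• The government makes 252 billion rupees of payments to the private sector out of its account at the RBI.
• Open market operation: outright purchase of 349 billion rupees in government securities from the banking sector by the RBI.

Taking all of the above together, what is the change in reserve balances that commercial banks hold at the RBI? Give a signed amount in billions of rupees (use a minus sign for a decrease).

+1127 billion

Asset purchase (from non-banks) 197 billion rupees: the RBI pays by crediting reserve accounts → +197B.
FX purchase 329 billion rupees: the RBI pays by crediting reserve accounts → +329B.
Government spending 252 billion rupees: government payments flow into bank reserve accounts → +252B.
OMO purchase (from banks) 349 billion rupees: the RBI pays by crediting reserve accounts → +349B.
Net: 197 + 329 + 252 + 349 = +1127 billion.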